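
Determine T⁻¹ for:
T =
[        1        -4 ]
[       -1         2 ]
det(T) = -2
T⁻¹ =
[       -1        -2 ]
[     -1/2      -1/2 ]

For a 2×2 matrix T = [[a, b], [c, d]] with det(T) ≠ 0, T⁻¹ = (1/det(T)) * [[d, -b], [-c, a]].
det(T) = (1)*(2) - (-4)*(-1) = 2 - 4 = -2.
T⁻¹ = (1/-2) * [[2, 4], [1, 1]].
Dividing each entry by -2 and reducing:
T⁻¹ =
[       -1        -2 ]
[     -1/2      -1/2 ]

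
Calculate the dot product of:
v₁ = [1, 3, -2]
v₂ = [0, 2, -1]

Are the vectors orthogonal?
8, No

The dot product is the sum of products of corresponding components.
v₁·v₂ = (1)*(0) + (3)*(2) + (-2)*(-1) = 0 + 6 + 2 = 8.
Two vectors are orthogonal iff their dot product is 0; here the dot product is 8, so the vectors are not orthogonal.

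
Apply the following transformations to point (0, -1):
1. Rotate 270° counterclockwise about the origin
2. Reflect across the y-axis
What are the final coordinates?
(1, 0)

Step 1: Rotate 270° → (-1, 0)
Step 2: Reflect across the y-axis → (1, 0)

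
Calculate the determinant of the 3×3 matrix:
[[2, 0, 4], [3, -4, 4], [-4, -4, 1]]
-88

Expansion along first row:
det = 2·det([[-4,4],[-4,1]]) - 0·det([[3,4],[-4,1]]) + 4·det([[3,-4],[-4,-4]])
    = 2·(-4·1 - 4·-4) - 0·(3·1 - 4·-4) + 4·(3·-4 - -4·-4)
    = 2·12 - 0·19 + 4·-28
    = 24 + 0 + -112 = -88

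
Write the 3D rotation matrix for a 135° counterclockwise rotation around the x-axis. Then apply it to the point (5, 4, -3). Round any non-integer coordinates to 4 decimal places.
R = [[1, 0, 0], [0, -√2/2, -√2/2], [0, √2/2, -√2/2]]; R·(5, 4, -3) = (5.0000, -0.7071, 4.9497)

Rotation matrix for 135° around x-axis:
cos(135°) = -√2/2, sin(135°) = √2/2
R = [[1, 0, 0], [0, -√2/2, -√2/2], [0, √2/2, -√2/2]]
Apply to (5, 4, -3): R·[5, 4, -3]ᵀ = (5.0000, -0.7071, 4.9497)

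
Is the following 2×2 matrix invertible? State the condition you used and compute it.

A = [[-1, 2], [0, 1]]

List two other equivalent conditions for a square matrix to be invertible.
Yes, invertible; det(A) = -1 ≠ 0. Equivalent conditions: rank(A) = 2; Ax = 0 has only the trivial solution; 0 is not an eigenvalue; the columns of A are linearly independent.

To check invertibility, compute det(A).
The given matrix is triangular, so det(A) equals the product of its diagonal entries = -1 ≠ 0.
Since det(A) ≠ 0, A is invertible.
Equivalent conditions for a square matrix A to be invertible:
- rank(A) = 2 (full rank).
- The homogeneous system Ax = 0 has only the trivial solution x = 0.
- 0 is not an eigenvalue of A.
- The columns (equivalently rows) of A are linearly independent.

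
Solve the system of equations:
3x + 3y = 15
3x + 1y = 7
x = 1, y = 4

Use elimination (row reduction):
Equation 1: 3x + 3y = 15.
Equation 2: 3x + 1y = 7.
Multiply Eq1 by 3 and Eq2 by 3: 9x + 9y = 45;  9x + 3y = 21.
Subtract: (-6)y = -24, so y = 4.
Back-substitute into Eq1: 3x + 3*(4) = 15, so x = 1.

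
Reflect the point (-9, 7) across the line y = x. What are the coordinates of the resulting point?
(7, -9)

Reflection across line y = x: (-9, 7) → (7, -9)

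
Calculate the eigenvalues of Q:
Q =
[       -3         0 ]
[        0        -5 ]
λ = -5, -3

Solve det(Q - λI) = 0. For a 2×2 matrix the characteristic equation is λ² - (trace)λ + det = 0.
trace(Q) = a + d = -3 - 5 = -8.
det(Q) = a*d - b*c = (-3)*(-5) - (0)*(0) = 15 - 0 = 15.
Characteristic equation: λ² - (-8)λ + (15) = 0.
Discriminant = (-8)² - 4*(15) = 64 - 60 = 4.
λ = (-8 ± √4) / 2 = (-8 ± 2) / 2 = -5, -3.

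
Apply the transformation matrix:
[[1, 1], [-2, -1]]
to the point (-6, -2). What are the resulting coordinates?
(-8, 14)

Matrix multiplication:
[[1, 1], [-2, -1]] × [-6, -2]ᵀ
= [1×-6 + 1×-2, -2×-6 + -1×-2]ᵀ
= [-8.0000, 14.0000]ᵀ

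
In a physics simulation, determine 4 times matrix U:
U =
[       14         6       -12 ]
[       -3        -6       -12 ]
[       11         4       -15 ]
4U =
[       56        24       -48 ]
[      -12       -24       -48 ]
[       44        16       -60 ]

Scalar multiplication is elementwise: (4U)[i][j] = 4 * U[i][j].
  (4U)[0][0] = 4 * (14) = 56
  (4U)[0][1] = 4 * (6) = 24
  (4U)[0][2] = 4 * (-12) = -48
  (4U)[1][0] = 4 * (-3) = -12
  (4U)[1][1] = 4 * (-6) = -24
  (4U)[1][2] = 4 * (-12) = -48
  (4U)[2][0] = 4 * (11) = 44
  (4U)[2][1] = 4 * (4) = 16
  (4U)[2][2] = 4 * (-15) = -60
4U =
[       56        24       -48 ]
[      -12       -24       -48 ]
[       44        16       -60 ]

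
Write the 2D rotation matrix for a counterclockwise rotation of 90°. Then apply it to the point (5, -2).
R = [[0, -1], [1, 0]]; R·(5, -2) = (2, 5)

Rotation matrix formula: R(θ) = [[cos θ, -sin θ], [sin θ, cos θ]]
For θ = 90°:
cos(90°) = 0
sin(90°) = 1
R = [[0, -1], [1, 0]]
Apply to (5, -2): [0·5 + (-1)·-2, 1·5 + 0·-2] = (2, 5)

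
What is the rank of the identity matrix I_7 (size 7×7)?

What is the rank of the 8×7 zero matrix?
rank(I_7) = 7, rank(0) = 0

The identity I_7 has 7 columns that are the standard basis vectors e_1, …, e_7. These are linearly independent, so all 7 columns are pivots and rank(I_7) = 7.
The 8×7 zero matrix has every entry zero, so every row is the zero row and there are no pivots; rank(0) = 0.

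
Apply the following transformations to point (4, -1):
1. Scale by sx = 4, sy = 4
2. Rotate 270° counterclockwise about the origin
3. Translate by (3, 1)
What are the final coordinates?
(-1, -15)

Step 1: Scale → (16, -4)
Step 2: Rotate 270° → (-4, -16)
Step 3: Translate → (-1, -15)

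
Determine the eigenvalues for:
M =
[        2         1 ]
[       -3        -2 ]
λ = -1, 1

Solve det(M - λI) = 0. For a 2×2 matrix the characteristic equation is λ² - (trace)λ + det = 0.
trace(M) = a + d = 2 - 2 = 0.
det(M) = a*d - b*c = (2)*(-2) - (1)*(-3) = -4 + 3 = -1.
Characteristic equation: λ² - (0)λ + (-1) = 0.
Discriminant = (0)² - 4*(-1) = 0 + 4 = 4.
λ = (0 ± √4) / 2 = (0 ± 2) / 2 = -1, 1.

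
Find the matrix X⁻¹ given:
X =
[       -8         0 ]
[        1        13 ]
det(X) = -104
X⁻¹ =
[     -1/8         0 ]
[    1/104      1/13 ]

For a 2×2 matrix X = [[a, b], [c, d]] with det(X) ≠ 0, X⁻¹ = (1/det(X)) * [[d, -b], [-c, a]].
det(X) = (-8)*(13) - (0)*(1) = -104 - 0 = -104.
X⁻¹ = (1/-104) * [[13, 0], [-1, -8]].
Dividing each entry by -104 and reducing:
X⁻¹ =
[     -1/8         0 ]
[    1/104      1/13 ]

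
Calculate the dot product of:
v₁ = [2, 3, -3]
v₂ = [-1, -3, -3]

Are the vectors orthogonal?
-2, No

The dot product is the sum of products of corresponding components.
v₁·v₂ = (2)*(-1) + (3)*(-3) + (-3)*(-3) = -2 - 9 + 9 = -2.
Two vectors are orthogonal iff their dot product is 0; here the dot product is -2, so the vectors are not orthogonal.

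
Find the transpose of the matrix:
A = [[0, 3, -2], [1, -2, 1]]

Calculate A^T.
[[0, 1], [3, -2], [-2, 1]]

The transpose sends entry (i,j) to (j,i); rows become columns.
Row 0 of A: [0, 3, -2] -> column 0 of A^T.
Row 1 of A: [1, -2, 1] -> column 1 of A^T.
A^T = [[0, 1], [3, -2], [-2, 1]]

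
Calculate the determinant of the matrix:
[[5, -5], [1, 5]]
30

For a 2×2 matrix [[a, b], [c, d]], det = ad - bc
det = (5)(5) - (-5)(1) = 25 - -5 = 30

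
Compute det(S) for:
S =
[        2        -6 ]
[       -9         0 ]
det(S) = -54

For a 2×2 matrix [[a, b], [c, d]], det = a*d - b*c.
det(S) = (2)*(0) - (-6)*(-9) = 0 - 54 = -54.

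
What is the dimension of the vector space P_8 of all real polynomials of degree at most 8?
Dimension = 9

A polynomial of degree at most 8 can be written as a₀ + a₁x + a₂x² + … + a_8x^8, with 9 free coefficients a₀, …, a_8.
The set {1, x, x², …, x^8} is a basis: it spans P_8 (every such polynomial is a linear combination of these) and is linearly independent (a polynomial is zero iff all its coefficients are zero).
Therefore dim(P_8) = 8 + 1 = 9.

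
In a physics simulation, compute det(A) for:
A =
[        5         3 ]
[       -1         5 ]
det(A) = 28

For a 2×2 matrix [[a, b], [c, d]], det = a*d - b*c.
det(A) = (5)*(5) - (3)*(-1) = 25 + 3 = 28.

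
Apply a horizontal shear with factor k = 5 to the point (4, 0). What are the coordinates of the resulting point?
(4, 0)

Shear matrix for horizontal shear with factor k = 5:
[[1, 5], [0, 1]]
Result: (4, 0) → (4, 0)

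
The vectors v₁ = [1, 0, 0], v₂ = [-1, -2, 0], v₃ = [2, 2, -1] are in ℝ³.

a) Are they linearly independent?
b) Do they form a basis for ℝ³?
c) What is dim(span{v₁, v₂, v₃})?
Yes independent, yes basis, dim = 3

Stack v₁, v₂, v₃ as rows of a 3×3 matrix.
[[1, 0, 0]; [-1, -2, 0]; [2, 2, -1]] is already lower triangular with nonzero diagonal entries (1, -2, -1), so its determinant is the product of the diagonal entries, det = (1)·(-2)·(-1) = 2 ≠ 0, and the rows are linearly independent.
Three linearly independent vectors in ℝ³ form a basis for ℝ³, so dim(span{v₁,v₂,v₃}) = 3.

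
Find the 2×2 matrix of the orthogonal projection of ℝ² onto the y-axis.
[[0, 0], [0, 1]]

The orthogonal projection onto the line spanned by a nonzero vector u = (a, b) has matrix P = (u uᵀ) / (uᵀ u) = (1/(a² + b²)) · [[a², ab], [ab, b²]].
Here u = (0, 1), so a² + b² = 0 + 1 = 1.
P = (1/1) · [[0, 0], [0, 1]] = [[0, 0], [0, 1]].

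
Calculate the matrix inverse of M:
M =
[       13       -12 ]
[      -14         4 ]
det(M) = -116
M⁻¹ =
[    -1/29     -3/29 ]
[    -7/58   -13/116 ]

For a 2×2 matrix M = [[a, b], [c, d]] with det(M) ≠ 0, M⁻¹ = (1/det(M)) * [[d, -b], [-c, a]].
det(M) = (13)*(4) - (-12)*(-14) = 52 - 168 = -116.
M⁻¹ = (1/-116) * [[4, 12], [14, 13]].
Dividing each entry by -116 and reducing:
M⁻¹ =
[    -1/29     -3/29 ]
[    -7/58   -13/116 ]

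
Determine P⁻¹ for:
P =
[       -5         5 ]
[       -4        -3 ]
det(P) = 35
P⁻¹ =
[    -3/35      -1/7 ]
[     4/35      -1/7 ]

For a 2×2 matrix P = [[a, b], [c, d]] with det(P) ≠ 0, P⁻¹ = (1/det(P)) * [[d, -b], [-c, a]].
det(P) = (-5)*(-3) - (5)*(-4) = 15 + 20 = 35.
P⁻¹ = (1/35) * [[-3, -5], [4, -5]].
Dividing each entry by 35 and reducing:
P⁻¹ =
[    -3/35      -1/7 ]
[     4/35      -1/7 ]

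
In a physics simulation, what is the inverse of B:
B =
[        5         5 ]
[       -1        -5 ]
det(B) = -20
B⁻¹ =
[      1/4       1/4 ]
[    -1/20      -1/4 ]

For a 2×2 matrix B = [[a, b], [c, d]] with det(B) ≠ 0, B⁻¹ = (1/det(B)) * [[d, -b], [-c, a]].
det(B) = (5)*(-5) - (5)*(-1) = -25 + 5 = -20.
B⁻¹ = (1/-20) * [[-5, -5], [1, 5]].
Dividing each entry by -20 and reducing:
B⁻¹ =
[      1/4       1/4 ]
[    -1/20      -1/4 ]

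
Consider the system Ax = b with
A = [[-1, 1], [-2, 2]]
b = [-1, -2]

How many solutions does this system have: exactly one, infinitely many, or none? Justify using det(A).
Infinitely many solutions

det(A) = (-1)*(2) - (1)*(-2) = 0, so A is singular (column 2 is -1 times column 1).
b = [-1, -2] = 1 * column 1 of A, so b lies in the column space of A.
A singular matrix whose right-hand side is in its column space gives a 1-parameter family of solutions — infinitely many.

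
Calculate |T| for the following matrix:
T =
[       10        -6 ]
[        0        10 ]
det(T) = 100

For a 2×2 matrix [[a, b], [c, d]], det = a*d - b*c.
det(T) = (10)*(10) - (-6)*(0) = 100 - 0 = 100.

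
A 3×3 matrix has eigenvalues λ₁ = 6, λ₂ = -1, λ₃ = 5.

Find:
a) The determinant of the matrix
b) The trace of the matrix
det = -30, trace = 10

Two standard eigenvalue identities:
- det(A) equals the product of the eigenvalues (counted with multiplicity).
- trace(A) equals the sum of the eigenvalues.
det(A) = (6)*(-1)*(5) = -30.
trace(A) = 6 - 1 + 5 = 10.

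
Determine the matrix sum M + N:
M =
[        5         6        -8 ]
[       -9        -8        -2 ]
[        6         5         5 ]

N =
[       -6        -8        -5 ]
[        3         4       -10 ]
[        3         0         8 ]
M + N =
[       -1        -2       -13 ]
[       -6        -4       -12 ]
[        9         5        13 ]

Matrix addition is elementwise: (M+N)[i][j] = M[i][j] + N[i][j].
  (M+N)[0][0] = (5) + (-6) = -1
  (M+N)[0][1] = (6) + (-8) = -2
  (M+N)[0][2] = (-8) + (-5) = -13
  (M+N)[1][0] = (-9) + (3) = -6
  (M+N)[1][1] = (-8) + (4) = -4
  (M+N)[1][2] = (-2) + (-10) = -12
  (M+N)[2][0] = (6) + (3) = 9
  (M+N)[2][1] = (5) + (0) = 5
  (M+N)[2][2] = (5) + (8) = 13
M + N =
[       -1        -2       -13 ]
[       -6        -4       -12 ]
[        9         5        13 ]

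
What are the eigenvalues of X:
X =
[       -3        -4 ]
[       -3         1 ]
λ = -5, 3

Solve det(X - λI) = 0. For a 2×2 matrix the characteristic equation is λ² - (trace)λ + det = 0.
trace(X) = a + d = -3 + 1 = -2.
det(X) = a*d - b*c = (-3)*(1) - (-4)*(-3) = -3 - 12 = -15.
Characteristic equation: λ² - (-2)λ + (-15) = 0.
Discriminant = (-2)² - 4*(-15) = 4 + 60 = 64.
λ = (-2 ± √64) / 2 = (-2 ± 8) / 2 = -5, 3.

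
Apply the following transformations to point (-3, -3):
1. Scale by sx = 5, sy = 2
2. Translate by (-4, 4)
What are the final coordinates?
(-19, -2)

Step 1: Scale (-3, -3) by (sx, sy) = (5, 2) → (-15, -6)
Step 2: Translate by (-4, 4) → (-19, -2)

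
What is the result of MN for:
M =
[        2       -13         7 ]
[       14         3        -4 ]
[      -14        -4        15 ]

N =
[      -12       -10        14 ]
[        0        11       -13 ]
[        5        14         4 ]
MN =
[       11       -65       225 ]
[     -188      -163       141 ]
[      243       306       -84 ]

Matrix multiplication: (MN)[i][j] = sum over k of M[i][k] * N[k][j].
  (MN)[0][0] = (2)*(-12) + (-13)*(0) + (7)*(5) = 11
  (MN)[0][1] = (2)*(-10) + (-13)*(11) + (7)*(14) = -65
  (MN)[0][2] = (2)*(14) + (-13)*(-13) + (7)*(4) = 225
  (MN)[1][0] = (14)*(-12) + (3)*(0) + (-4)*(5) = -188
  (MN)[1][1] = (14)*(-10) + (3)*(11) + (-4)*(14) = -163
  (MN)[1][2] = (14)*(14) + (3)*(-13) + (-4)*(4) = 141
  (MN)[2][0] = (-14)*(-12) + (-4)*(0) + (15)*(5) = 243
  (MN)[2][1] = (-14)*(-10) + (-4)*(11) + (15)*(14) = 306
  (MN)[2][2] = (-14)*(14) + (-4)*(-13) + (15)*(4) = -84
MN =
[       11       -65       225 ]
[     -188      -163       141 ]
[      243       306       -84 ]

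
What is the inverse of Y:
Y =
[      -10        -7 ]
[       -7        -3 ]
det(Y) = -19
Y⁻¹ =
[     3/19     -7/19 ]
[    -7/19     10/19 ]

For a 2×2 matrix Y = [[a, b], [c, d]] with det(Y) ≠ 0, Y⁻¹ = (1/det(Y)) * [[d, -b], [-c, a]].
det(Y) = (-10)*(-3) - (-7)*(-7) = 30 - 49 = -19.
Y⁻¹ = (1/-19) * [[-3, 7], [7, -10]].
Dividing each entry by -19 and reducing:
Y⁻¹ =
[     3/19     -7/19 ]
[    -7/19     10/19 ]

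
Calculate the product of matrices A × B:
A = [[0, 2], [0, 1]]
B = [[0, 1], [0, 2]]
[[0, 4], [0, 2]]

Matrix multiplication:
C[0][0] = 0×0 + 2×0 = 0
C[0][1] = 0×1 + 2×2 = 4
C[1][0] = 0×0 + 1×0 = 0
C[1][1] = 0×1 + 1×2 = 2
Result: [[0, 4], [0, 2]]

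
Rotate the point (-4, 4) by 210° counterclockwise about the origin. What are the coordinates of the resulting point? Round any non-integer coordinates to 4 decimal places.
(5.4641, -1.4641)

Rotation matrix R(θ) = [[cos θ, -sin θ], [sin θ, cos θ]]; for θ = 210°:
R = [[-√3/2, 1/2], [-1/2, -√3/2]]
Result: R × [-4, 4]ᵀ = [-√3/2·-4 + (1/2)·4, -1/2·-4 + (-√3/2)·4]ᵀ = (5.4641, -1.4641)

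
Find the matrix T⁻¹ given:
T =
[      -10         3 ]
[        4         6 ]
det(T) = -72
T⁻¹ =
[    -1/12      1/24 ]
[     1/18      5/36 ]

For a 2×2 matrix T = [[a, b], [c, d]] with det(T) ≠ 0, T⁻¹ = (1/det(T)) * [[d, -b], [-c, a]].
det(T) = (-10)*(6) - (3)*(4) = -60 - 12 = -72.
T⁻¹ = (1/-72) * [[6, -3], [-4, -10]].
Dividing each entry by -72 and reducing:
T⁻¹ =
[    -1/12      1/24 ]
[     1/18      5/36 ]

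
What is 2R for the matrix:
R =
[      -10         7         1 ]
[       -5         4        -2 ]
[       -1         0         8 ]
2R =
[      -20        14         2 ]
[      -10         8        -4 ]
[       -2         0        16 ]

Scalar multiplication is elementwise: (2R)[i][j] = 2 * R[i][j].
  (2R)[0][0] = 2 * (-10) = -20
  (2R)[0][1] = 2 * (7) = 14
  (2R)[0][2] = 2 * (1) = 2
  (2R)[1][0] = 2 * (-5) = -10
  (2R)[1][1] = 2 * (4) = 8
  (2R)[1][2] = 2 * (-2) = -4
  (2R)[2][0] = 2 * (-1) = -2
  (2R)[2][1] = 2 * (0) = 0
  (2R)[2][2] = 2 * (8) = 16
2R =
[      -20        14         2 ]
[      -10         8        -4 ]
[       -2         0        16 ]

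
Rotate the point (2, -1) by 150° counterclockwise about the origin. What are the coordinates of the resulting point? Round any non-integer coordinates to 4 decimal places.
(-1.2321, 1.8660)

Rotation matrix R(θ) = [[cos θ, -sin θ], [sin θ, cos θ]]; for θ = 150°:
R = [[-√3/2, -1/2], [1/2, -√3/2]]
Result: R × [2, -1]ᵀ = [-√3/2·2 + (-1/2)·-1, 1/2·2 + (-√3/2)·-1]ᵀ = (-1.2321, 1.8660)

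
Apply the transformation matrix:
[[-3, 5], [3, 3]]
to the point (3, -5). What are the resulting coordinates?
(-34, -6)

Matrix multiplication:
[[-3, 5], [3, 3]] × [3, -5]ᵀ
= [-3×3 + 5×-5, 3×3 + 3×-5]ᵀ
= [-34.0000, -6.0000]ᵀ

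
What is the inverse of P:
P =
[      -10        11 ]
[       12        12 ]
det(P) = -252
P⁻¹ =
[    -1/21    11/252 ]
[     1/21     5/126 ]

For a 2×2 matrix P = [[a, b], [c, d]] with det(P) ≠ 0, P⁻¹ = (1/det(P)) * [[d, -b], [-c, a]].
det(P) = (-10)*(12) - (11)*(12) = -120 - 132 = -252.
P⁻¹ = (1/-252) * [[12, -11], [-12, -10]].
Dividing each entry by -252 and reducing:
P⁻¹ =
[    -1/21    11/252 ]
[     1/21     5/126 ]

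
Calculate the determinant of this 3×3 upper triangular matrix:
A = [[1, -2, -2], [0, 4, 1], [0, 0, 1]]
4

The determinant of a triangular matrix is the product of its diagonal entries (the off-diagonal entries above the diagonal do not affect it).
det(A) = (1) * (4) * (1) = 4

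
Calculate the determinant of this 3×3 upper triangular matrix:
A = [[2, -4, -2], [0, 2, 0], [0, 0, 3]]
12

The determinant of a triangular matrix is the product of its diagonal entries (the off-diagonal entries above the diagonal do not affect it).
det(A) = (2) * (2) * (3) = 12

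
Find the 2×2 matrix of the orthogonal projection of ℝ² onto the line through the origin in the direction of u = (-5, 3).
[[25/34, -15/34], [-15/34, 9/34]]

The orthogonal projection onto the line spanned by a nonzero vector u = (a, b) has matrix P = (u uᵀ) / (uᵀ u) = (1/(a² + b²)) · [[a², ab], [ab, b²]].
Here u = (-5, 3), so a² + b² = 25 + 9 = 34.
P = (1/34) · [[25, -15], [-15, 9]] = [[25/34, -15/34], [-15/34, 9/34]].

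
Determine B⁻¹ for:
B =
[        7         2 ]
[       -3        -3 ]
det(B) = -15
B⁻¹ =
[      1/5      2/15 ]
[     -1/5     -7/15 ]

For a 2×2 matrix B = [[a, b], [c, d]] with det(B) ≠ 0, B⁻¹ = (1/det(B)) * [[d, -b], [-c, a]].
det(B) = (7)*(-3) - (2)*(-3) = -21 + 6 = -15.
B⁻¹ = (1/-15) * [[-3, -2], [3, 7]].
Dividing each entry by -15 and reducing:
B⁻¹ =
[      1/5      2/15 ]
[     -1/5     -7/15 ]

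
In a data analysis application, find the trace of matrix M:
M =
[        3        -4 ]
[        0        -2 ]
tr(M) = 3 - 2 = 1

The trace of a square matrix is the sum of its diagonal entries.
Diagonal entries of M: M[0][0] = 3, M[1][1] = -2.
tr(M) = 3 - 2 = 1.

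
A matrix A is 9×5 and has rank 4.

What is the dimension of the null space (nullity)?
1

The rank-nullity theorem for an m×n matrix states:
rank(A) + nullity(A) = n (the number of columns).
Here n = 5 and rank(A) = 4, so nullity(A) = 5 - 4 = 1.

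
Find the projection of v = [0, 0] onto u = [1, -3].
[0, 0]

The projection of v onto u is proj_u(v) = ((v·u) / (u·u)) · u.
v·u = (0)*(1) + (0)*(-3) = 0.
u·u = (1)*(1) + (-3)*(-3) = 10.
coefficient = 0 / 10 = 0.
proj_u(v) = 0 · [1, -3] = [0, 0].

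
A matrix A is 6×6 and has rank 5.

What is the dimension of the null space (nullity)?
1

The rank-nullity theorem for an m×n matrix states:
rank(A) + nullity(A) = n (the number of columns).
Here n = 6 and rank(A) = 5, so nullity(A) = 6 - 5 = 1.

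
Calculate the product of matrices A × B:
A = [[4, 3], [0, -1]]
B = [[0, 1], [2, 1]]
[[6, 7], [-2, -1]]

Matrix multiplication:
C[0][0] = 4×0 + 3×2 = 6
C[0][1] = 4×1 + 3×1 = 7
C[1][0] = 0×0 + -1×2 = -2
C[1][1] = 0×1 + -1×1 = -1
Result: [[6, 7], [-2, -1]]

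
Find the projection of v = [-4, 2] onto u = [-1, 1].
[-3, 3]

The projection of v onto u is proj_u(v) = ((v·u) / (u·u)) · u.
v·u = (-4)*(-1) + (2)*(1) = 6.
u·u = (-1)*(-1) + (1)*(1) = 2.
coefficient = 6 / 2 = 3.
proj_u(v) = 3 · [-1, 1] = [-3, 3].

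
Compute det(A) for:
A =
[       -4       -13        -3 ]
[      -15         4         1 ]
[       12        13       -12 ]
det(A) = 3157

Expand along row 0 (cofactor expansion): det(A) = a*(e*i - f*h) - b*(d*i - f*g) + c*(d*h - e*g), where the 3×3 is [[a, b, c], [d, e, f], [g, h, i]].
Minor M_00 = (4)*(-12) - (1)*(13) = -48 - 13 = -61.
Minor M_01 = (-15)*(-12) - (1)*(12) = 180 - 12 = 168.
Minor M_02 = (-15)*(13) - (4)*(12) = -195 - 48 = -243.
det(A) = (-4)*(-61) - (-13)*(168) + (-3)*(-243) = 244 + 2184 + 729 = 3157.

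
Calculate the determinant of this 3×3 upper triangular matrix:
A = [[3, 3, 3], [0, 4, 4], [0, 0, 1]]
12

The determinant of a triangular matrix is the product of its diagonal entries (the off-diagonal entries above the diagonal do not affect it).
det(A) = (3) * (4) * (1) = 12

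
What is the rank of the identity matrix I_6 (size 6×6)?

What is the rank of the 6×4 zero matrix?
rank(I_6) = 6, rank(0) = 0

The identity I_6 has 6 columns that are the standard basis vectors e_1, …, e_6. These are linearly independent, so all 6 columns are pivots and rank(I_6) = 6.
The 6×4 zero matrix has every entry zero, so every row is the zero row and there are no pivots; rank(0) = 0.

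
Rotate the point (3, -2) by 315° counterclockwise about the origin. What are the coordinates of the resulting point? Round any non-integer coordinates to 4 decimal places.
(0.7071, -3.5355)

Rotation matrix R(θ) = [[cos θ, -sin θ], [sin θ, cos θ]]; for θ = 315°:
R = [[√2/2, √2/2], [-√2/2, √2/2]]
Result: R × [3, -2]ᵀ = [√2/2·3 + (√2/2)·-2, -√2/2·3 + (√2/2)·-2]ᵀ = (0.7071, -3.5355)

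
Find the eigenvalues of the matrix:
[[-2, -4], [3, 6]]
λ = 0 and λ = 4

Characteristic equation: det(A - λI) = 0
λ² - (trace)λ + (det) = 0
λ² - (4)λ + (0) = 0
λ² - 4λ + 0 = 0
Solving: λ = 0, 4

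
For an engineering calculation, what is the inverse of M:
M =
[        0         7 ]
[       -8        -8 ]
det(M) = 56
M⁻¹ =
[     -1/7      -1/8 ]
[      1/7         0 ]

For a 2×2 matrix M = [[a, b], [c, d]] with det(M) ≠ 0, M⁻¹ = (1/det(M)) * [[d, -b], [-c, a]].
det(M) = (0)*(-8) - (7)*(-8) = 0 + 56 = 56.
M⁻¹ = (1/56) * [[-8, -7], [8, 0]].
Dividing each entry by 56 and reducing:
M⁻¹ =
[     -1/7      -1/8 ]
[      1/7         0 ]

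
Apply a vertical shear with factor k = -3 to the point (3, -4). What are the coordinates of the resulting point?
(3, -13)

Shear matrix for vertical shear with factor k = -3:
[[1, 0], [-3, 1]]
Result: (3, -4) → (3, -13)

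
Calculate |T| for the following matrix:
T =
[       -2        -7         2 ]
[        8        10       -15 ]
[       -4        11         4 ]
det(T) = -350

Expand along row 0 (cofactor expansion): det(T) = a*(e*i - f*h) - b*(d*i - f*g) + c*(d*h - e*g), where the 3×3 is [[a, b, c], [d, e, f], [g, h, i]].
Minor M_00 = (10)*(4) - (-15)*(11) = 40 + 165 = 205.
Minor M_01 = (8)*(4) - (-15)*(-4) = 32 - 60 = -28.
Minor M_02 = (8)*(11) - (10)*(-4) = 88 + 40 = 128.
det(T) = (-2)*(205) - (-7)*(-28) + (2)*(128) = -410 - 196 + 256 = -350.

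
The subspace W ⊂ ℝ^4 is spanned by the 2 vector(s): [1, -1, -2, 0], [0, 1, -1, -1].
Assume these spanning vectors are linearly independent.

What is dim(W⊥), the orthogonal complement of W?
dim(W⊥) = 2

For any subspace W of ℝ^n, dim(W) + dim(W⊥) = n (the whole-space dimension).
Here the given 2 vectors are linearly independent, so dim(W) = 2.
Thus dim(W⊥) = n - dim(W) = 4 - 2 = 2.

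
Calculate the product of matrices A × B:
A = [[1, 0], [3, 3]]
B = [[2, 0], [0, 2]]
[[2, 0], [6, 6]]

Matrix multiplication:
C[0][0] = 1×2 + 0×0 = 2
C[0][1] = 1×0 + 0×2 = 0
C[1][0] = 3×2 + 3×0 = 6
C[1][1] = 3×0 + 3×2 = 6
Result: [[2, 0], [6, 6]]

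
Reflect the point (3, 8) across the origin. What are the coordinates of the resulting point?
(-3, -8)

Reflection across origin: (3, 8) → (-3, -8)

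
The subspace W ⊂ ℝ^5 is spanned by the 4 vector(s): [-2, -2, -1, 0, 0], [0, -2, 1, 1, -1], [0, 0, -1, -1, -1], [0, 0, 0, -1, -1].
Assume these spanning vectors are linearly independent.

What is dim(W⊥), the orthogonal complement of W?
dim(W⊥) = 1

For any subspace W of ℝ^n, dim(W) + dim(W⊥) = n (the whole-space dimension).
Here the given 4 vectors are linearly independent, so dim(W) = 4.
Thus dim(W⊥) = n - dim(W) = 5 - 4 = 1.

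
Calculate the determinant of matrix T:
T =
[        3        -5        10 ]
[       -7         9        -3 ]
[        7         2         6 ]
det(T) = -695

Expand along row 0 (cofactor expansion): det(T) = a*(e*i - f*h) - b*(d*i - f*g) + c*(d*h - e*g), where the 3×3 is [[a, b, c], [d, e, f], [g, h, i]].
Minor M_00 = (9)*(6) - (-3)*(2) = 54 + 6 = 60.
Minor M_01 = (-7)*(6) - (-3)*(7) = -42 + 21 = -21.
Minor M_02 = (-7)*(2) - (9)*(7) = -14 - 63 = -77.
det(T) = (3)*(60) - (-5)*(-21) + (10)*(-77) = 180 - 105 - 770 = -695.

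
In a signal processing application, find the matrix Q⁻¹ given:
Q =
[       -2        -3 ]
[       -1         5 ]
det(Q) = -13
Q⁻¹ =
[    -5/13     -3/13 ]
[    -1/13      2/13 ]

For a 2×2 matrix Q = [[a, b], [c, d]] with det(Q) ≠ 0, Q⁻¹ = (1/det(Q)) * [[d, -b], [-c, a]].
det(Q) = (-2)*(5) - (-3)*(-1) = -10 - 3 = -13.
Q⁻¹ = (1/-13) * [[5, 3], [1, -2]].
Dividing each entry by -13 and reducing:
Q⁻¹ =
[    -5/13     -3/13 ]
[    -1/13      2/13 ]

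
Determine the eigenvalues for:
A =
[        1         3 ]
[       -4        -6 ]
λ = -3, -2

Solve det(A - λI) = 0. For a 2×2 matrix the characteristic equation is λ² - (trace)λ + det = 0.
trace(A) = a + d = 1 - 6 = -5.
det(A) = a*d - b*c = (1)*(-6) - (3)*(-4) = -6 + 12 = 6.
Characteristic equation: λ² - (-5)λ + (6) = 0.
Discriminant = (-5)² - 4*(6) = 25 - 24 = 1.
λ = (-5 ± √1) / 2 = (-5 ± 1) / 2 = -3, -2.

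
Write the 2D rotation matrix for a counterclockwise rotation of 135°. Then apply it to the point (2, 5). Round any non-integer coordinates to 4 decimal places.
R = [[-√2/2, -√2/2], [√2/2, -√2/2]]; R·(2, 5) = (-4.9497, -2.1213)

Rotation matrix formula: R(θ) = [[cos θ, -sin θ], [sin θ, cos θ]]
For θ = 135°:
cos(135°) = -√2/2
sin(135°) = √2/2
R = [[-√2/2, -√2/2], [√2/2, -√2/2]]
Apply to (2, 5): [-√2/2·2 + (-√2/2)·5, √2/2·2 + -√2/2·5] = (-4.9497, -2.1213)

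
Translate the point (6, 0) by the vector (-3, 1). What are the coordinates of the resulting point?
(3, 1)

Translation by (-3, 1):
x' = 6 + -3 = 3
y' = 0 + 1 = 1
Homogeneous matrix: [[1, 0, -3], [0, 1, 1], [0, 0, 1]]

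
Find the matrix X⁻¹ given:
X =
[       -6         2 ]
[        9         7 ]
det(X) = -60
X⁻¹ =
[    -7/60      1/30 ]
[     3/20      1/10 ]

For a 2×2 matrix X = [[a, b], [c, d]] with det(X) ≠ 0, X⁻¹ = (1/det(X)) * [[d, -b], [-c, a]].
det(X) = (-6)*(7) - (2)*(9) = -42 - 18 = -60.
X⁻¹ = (1/-60) * [[7, -2], [-9, -6]].
Dividing each entry by -60 and reducing:
X⁻¹ =
[    -7/60      1/30 ]
[     3/20      1/10 ]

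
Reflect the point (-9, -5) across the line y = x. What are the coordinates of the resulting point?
(-5, -9)

Reflection across line y = x: (-9, -5) → (-5, -9)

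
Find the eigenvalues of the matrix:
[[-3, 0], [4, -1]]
λ = -3 and λ = -1

Characteristic equation: det(A - λI) = 0
λ² - (trace)λ + (det) = 0
λ² - (-4)λ + (3) = 0
λ² + 4λ + 3 = 0
Solving: λ = -3, -1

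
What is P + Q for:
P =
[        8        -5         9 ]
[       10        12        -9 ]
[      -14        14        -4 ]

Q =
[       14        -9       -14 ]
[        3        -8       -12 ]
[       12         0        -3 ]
P + Q =
[       22       -14        -5 ]
[       13         4       -21 ]
[       -2        14        -7 ]

Matrix addition is elementwise: (P+Q)[i][j] = P[i][j] + Q[i][j].
  (P+Q)[0][0] = (8) + (14) = 22
  (P+Q)[0][1] = (-5) + (-9) = -14
  (P+Q)[0][2] = (9) + (-14) = -5
  (P+Q)[1][0] = (10) + (3) = 13
  (P+Q)[1][1] = (12) + (-8) = 4
  (P+Q)[1][2] = (-9) + (-12) = -21
  (P+Q)[2][0] = (-14) + (12) = -2
  (P+Q)[2][1] = (14) + (0) = 14
  (P+Q)[2][2] = (-4) + (-3) = -7
P + Q =
[       22       -14        -5 ]
[       13         4       -21 ]
[       -2        14        -7 ]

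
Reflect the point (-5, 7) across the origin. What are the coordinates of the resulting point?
(5, -7)

Reflection across origin: (-5, 7) → (5, -7)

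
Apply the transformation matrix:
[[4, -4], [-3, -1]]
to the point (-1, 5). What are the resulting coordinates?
(-24, -2)

Matrix multiplication:
[[4, -4], [-3, -1]] × [-1, 5]ᵀ
= [4×-1 + -4×5, -3×-1 + -1×5]ᵀ
= [-24.0000, -2.0000]ᵀ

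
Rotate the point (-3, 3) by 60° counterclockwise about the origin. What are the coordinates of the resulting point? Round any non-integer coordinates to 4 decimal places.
(-4.0981, -1.0981)

Rotation matrix R(θ) = [[cos θ, -sin θ], [sin θ, cos θ]]; for θ = 60°:
R = [[1/2, -√3/2], [√3/2, 1/2]]
Result: R × [-3, 3]ᵀ = [1/2·-3 + (-√3/2)·3, √3/2·-3 + (1/2)·3]ᵀ = (-4.0981, -1.0981)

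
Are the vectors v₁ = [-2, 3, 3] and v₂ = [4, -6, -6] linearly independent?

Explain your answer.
No, linearly dependent (v₂ = -2·v₁)

Check whether there is a scalar k with v₂ = k·v₁.
Comparing components, k = -2 satisfies -2·[-2, 3, 3] = [4, -6, -6].
Since v₂ is a scalar multiple of v₁, the two vectors are linearly dependent.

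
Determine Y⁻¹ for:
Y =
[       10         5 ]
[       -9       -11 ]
det(Y) = -65
Y⁻¹ =
[    11/65      1/13 ]
[    -9/65     -2/13 ]

For a 2×2 matrix Y = [[a, b], [c, d]] with det(Y) ≠ 0, Y⁻¹ = (1/det(Y)) * [[d, -b], [-c, a]].
det(Y) = (10)*(-11) - (5)*(-9) = -110 + 45 = -65.
Y⁻¹ = (1/-65) * [[-11, -5], [9, 10]].
Dividing each entry by -65 and reducing:
Y⁻¹ =
[    11/65      1/13 ]
[    -9/65     -2/13 ]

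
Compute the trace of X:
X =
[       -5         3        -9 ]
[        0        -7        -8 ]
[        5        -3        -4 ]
tr(X) = -5 - 7 - 4 = -16

The trace of a square matrix is the sum of its diagonal entries.
Diagonal entries of X: X[0][0] = -5, X[1][1] = -7, X[2][2] = -4.
tr(X) = -5 - 7 - 4 = -16.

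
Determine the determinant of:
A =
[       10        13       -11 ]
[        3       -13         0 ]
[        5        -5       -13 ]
det(A) = 1647

Expand along row 0 (cofactor expansion): det(A) = a*(e*i - f*h) - b*(d*i - f*g) + c*(d*h - e*g), where the 3×3 is [[a, b, c], [d, e, f], [g, h, i]].
Minor M_00 = (-13)*(-13) - (0)*(-5) = 169 - 0 = 169.
Minor M_01 = (3)*(-13) - (0)*(5) = -39 - 0 = -39.
Minor M_02 = (3)*(-5) - (-13)*(5) = -15 + 65 = 50.
det(A) = (10)*(169) - (13)*(-39) + (-11)*(50) = 1690 + 507 - 550 = 1647.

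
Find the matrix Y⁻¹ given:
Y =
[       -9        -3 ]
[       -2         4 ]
det(Y) = -42
Y⁻¹ =
[    -2/21     -1/14 ]
[    -1/21      3/14 ]

For a 2×2 matrix Y = [[a, b], [c, d]] with det(Y) ≠ 0, Y⁻¹ = (1/det(Y)) * [[d, -b], [-c, a]].
det(Y) = (-9)*(4) - (-3)*(-2) = -36 - 6 = -42.
Y⁻¹ = (1/-42) * [[4, 3], [2, -9]].
Dividing each entry by -42 and reducing:
Y⁻¹ =
[    -2/21     -1/14 ]
[    -1/21      3/14 ]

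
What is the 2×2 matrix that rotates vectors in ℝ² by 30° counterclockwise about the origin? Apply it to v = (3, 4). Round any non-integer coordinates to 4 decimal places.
R = [[√3/2, -1/2], [1/2, √3/2]]; R·v = (0.5981, 4.9641)

A counterclockwise rotation by angle θ in ℝ² has matrix R(θ) = [[cos θ, -sin θ], [sin θ, cos θ]].
For θ = 30°: cos θ = √3/2, sin θ = 1/2.
R(30°) = [[√3/2, -1/2], [1/2, √3/2]].
R·v = [√3/2·3 + (-1/2)·4, 1/2·3 + √3/2·4] = (0.5981, 4.9641).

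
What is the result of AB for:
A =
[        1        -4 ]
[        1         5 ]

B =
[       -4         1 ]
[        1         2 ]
AB =
[       -8        -7 ]
[        1        11 ]

Matrix multiplication: (AB)[i][j] = sum over k of A[i][k] * B[k][j].
  (AB)[0][0] = (1)*(-4) + (-4)*(1) = -8
  (AB)[0][1] = (1)*(1) + (-4)*(2) = -7
  (AB)[1][0] = (1)*(-4) + (5)*(1) = 1
  (AB)[1][1] = (1)*(1) + (5)*(2) = 11
AB =
[       -8        -7 ]
[        1        11 ]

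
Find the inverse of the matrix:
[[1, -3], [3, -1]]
[[-1/8, 3/8], [-3/8, 1/8]]

For [[a,b],[c,d]], inverse = (1/det)·[[d,-b],[-c,a]]
det = 1·-1 - -3·3 = 8
Inverse = (1/8)·[[-1, 3], [-3, 1]]
        = [[-1/8, 3/8], [-3/8, 1/8]]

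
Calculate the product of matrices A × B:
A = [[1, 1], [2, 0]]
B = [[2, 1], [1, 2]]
[[3, 3], [4, 2]]

Matrix multiplication:
C[0][0] = 1×2 + 1×1 = 3
C[0][1] = 1×1 + 1×2 = 3
C[1][0] = 2×2 + 0×1 = 4
C[1][1] = 2×1 + 0×2 = 2
Result: [[3, 3], [4, 2]]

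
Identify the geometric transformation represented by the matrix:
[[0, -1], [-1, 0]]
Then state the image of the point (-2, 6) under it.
reflection across the line y = -x; image of (-2, 6) is (-6, 2)

This is a symmetric orthogonal matrix with determinant -1, which characterizes a reflection in ℝ².
The matrix [[0, -1], [-1, 0]] represents: reflection across the line y = -x.
Applying it to (-2, 6): [0·-2 + -1·6, -1·-2 + 0·6] = (-6, 2).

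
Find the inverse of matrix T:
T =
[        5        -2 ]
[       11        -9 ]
det(T) = -23
T⁻¹ =
[     9/23     -2/23 ]
[    11/23     -5/23 ]

For a 2×2 matrix T = [[a, b], [c, d]] with det(T) ≠ 0, T⁻¹ = (1/det(T)) * [[d, -b], [-c, a]].
det(T) = (5)*(-9) - (-2)*(11) = -45 + 22 = -23.
T⁻¹ = (1/-23) * [[-9, 2], [-11, 5]].
Dividing each entry by -23 and reducing:
T⁻¹ =
[     9/23     -2/23 ]
[    11/23     -5/23 ]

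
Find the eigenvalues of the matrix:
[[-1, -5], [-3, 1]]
λ = -4 and λ = 4

Characteristic equation: det(A - λI) = 0
λ² - (trace)λ + (det) = 0
λ² - (0)λ + (-16) = 0
λ² - 0λ - 16 = 0
Solving: λ = -4, 4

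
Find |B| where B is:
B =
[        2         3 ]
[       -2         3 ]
det(B) = 12

For a 2×2 matrix [[a, b], [c, d]], det = a*d - b*c.
det(B) = (2)*(3) - (3)*(-2) = 6 + 6 = 12.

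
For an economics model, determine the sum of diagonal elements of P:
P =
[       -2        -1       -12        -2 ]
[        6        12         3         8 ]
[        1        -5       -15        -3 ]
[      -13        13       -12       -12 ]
tr(P) = -2 + 12 - 15 - 12 = -17

The trace of a square matrix is the sum of its diagonal entries.
Diagonal entries of P: P[0][0] = -2, P[1][1] = 12, P[2][2] = -15, P[3][3] = -12.
tr(P) = -2 + 12 - 15 - 12 = -17.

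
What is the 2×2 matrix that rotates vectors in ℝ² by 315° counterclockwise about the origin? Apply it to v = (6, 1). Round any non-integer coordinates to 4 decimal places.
R = [[√2/2, √2/2], [-√2/2, √2/2]]; R·v = (4.9497, -3.5355)

A counterclockwise rotation by angle θ in ℝ² has matrix R(θ) = [[cos θ, -sin θ], [sin θ, cos θ]].
For θ = 315°: cos θ = √2/2, sin θ = -√2/2.
R(315°) = [[√2/2, √2/2], [-√2/2, √2/2]].
R·v = [√2/2·6 + (√2/2)·1, -√2/2·6 + √2/2·1] = (4.9497, -3.5355).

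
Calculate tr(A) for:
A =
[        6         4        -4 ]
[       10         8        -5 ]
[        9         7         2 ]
tr(A) = 6 + 8 + 2 = 16

The trace of a square matrix is the sum of its diagonal entries.
Diagonal entries of A: A[0][0] = 6, A[1][1] = 8, A[2][2] = 2.
tr(A) = 6 + 8 + 2 = 16.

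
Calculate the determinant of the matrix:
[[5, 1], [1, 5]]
24

For a 2×2 matrix [[a, b], [c, d]], det = ad - bc
det = (5)(5) - (1)(1) = 25 - 1 = 24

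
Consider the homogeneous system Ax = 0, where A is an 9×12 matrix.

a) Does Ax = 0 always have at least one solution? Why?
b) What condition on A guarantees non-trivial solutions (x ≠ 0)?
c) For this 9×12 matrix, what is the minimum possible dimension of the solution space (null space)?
a) Yes, x = 0 is always a solution. b) When A has linearly dependent columns (rank < n). c) Minimum nullity = 3.

a) x = 0 satisfies A·0 = 0, so the zero vector is always a solution.
b) Non-trivial solutions exist iff the columns of A are linearly dependent, equivalently rank(A) < n (the number of columns).
c) By rank-nullity, rank(A) + nullity(A) = n = 12. Since A has only 9 rows, rank(A) ≤ 9, so nullity(A) ≥ 12 - 9 = 3.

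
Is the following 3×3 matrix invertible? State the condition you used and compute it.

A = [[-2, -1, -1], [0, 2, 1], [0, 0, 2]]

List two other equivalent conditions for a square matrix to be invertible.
Yes, invertible; det(A) = -8 ≠ 0. Equivalent conditions: rank(A) = 3; Ax = 0 has only the trivial solution; 0 is not an eigenvalue; the columns of A are linearly independent.

To check invertibility, compute det(A).
The given matrix is triangular, so det(A) equals the product of its diagonal entries = -8 ≠ 0.
Since det(A) ≠ 0, A is invertible.
Equivalent conditions for a square matrix A to be invertible:
- rank(A) = 3 (full rank).
- The homogeneous system Ax = 0 has only the trivial solution x = 0.
- 0 is not an eigenvalue of A.
- The columns (equivalently rows) of A are linearly independent.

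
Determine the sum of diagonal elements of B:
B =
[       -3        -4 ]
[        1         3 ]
tr(B) = -3 + 3 = 0

The trace of a square matrix is the sum of its diagonal entries.
Diagonal entries of B: B[0][0] = -3, B[1][1] = 3.
tr(B) = -3 + 3 = 0.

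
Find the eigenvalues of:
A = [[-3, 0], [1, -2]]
λ = -3, -2

Solve det(A - λI) = 0. For a 2×2 matrix this is λ² - (trace)λ + det = 0.
trace(A) = -3 - 2 = -5.
det(A) = (-3)*(-2) - (0)*(1) = 6 - 0 = 6.
Characteristic equation: λ² - (-5)λ + (6) = 0.
Discriminant: (-5)² - 4*(6) = 25 - 24 = 1.
Roots: λ = (-5 ± √1) / 2 = -3, -2.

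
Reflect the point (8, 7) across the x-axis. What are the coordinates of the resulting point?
(8, -7)

Reflection across x-axis: (8, 7) → (8, -7)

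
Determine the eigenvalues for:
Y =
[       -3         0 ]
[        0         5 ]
λ = -3, 5

Solve det(Y - λI) = 0. For a 2×2 matrix the characteristic equation is λ² - (trace)λ + det = 0.
trace(Y) = a + d = -3 + 5 = 2.
det(Y) = a*d - b*c = (-3)*(5) - (0)*(0) = -15 - 0 = -15.
Characteristic equation: λ² - (2)λ + (-15) = 0.
Discriminant = (2)² - 4*(-15) = 4 + 60 = 64.
λ = (2 ± √64) / 2 = (2 ± 8) / 2 = -3, 5.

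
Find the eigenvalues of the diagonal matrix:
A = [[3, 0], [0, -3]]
λ₁ = 3, λ₂ = -3

The characteristic polynomial of A is det(A - λI) = (3 - λ)(-3 - λ) = 0.
The roots are λ = 3 and λ = -3, so the eigenvalues are the diagonal entries.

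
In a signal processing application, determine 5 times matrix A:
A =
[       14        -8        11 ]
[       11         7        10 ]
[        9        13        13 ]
5A =
[       70       -40        55 ]
[       55        35        50 ]
[       45        65        65 ]

Scalar multiplication is elementwise: (5A)[i][j] = 5 * A[i][j].
  (5A)[0][0] = 5 * (14) = 70
  (5A)[0][1] = 5 * (-8) = -40
  (5A)[0][2] = 5 * (11) = 55
  (5A)[1][0] = 5 * (11) = 55
  (5A)[1][1] = 5 * (7) = 35
  (5A)[1][2] = 5 * (10) = 50
  (5A)[2][0] = 5 * (9) = 45
  (5A)[2][1] = 5 * (13) = 65
  (5A)[2][2] = 5 * (13) = 65
5A =
[       70       -40        55 ]
[       55        35        50 ]
[       45        65        65 ]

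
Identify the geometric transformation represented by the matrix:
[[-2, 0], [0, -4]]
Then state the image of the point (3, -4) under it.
non-uniform scaling by (-2, -4); image of (3, -4) is (-6, 16)

This is diagonal with distinct entries, so it scales the x-axis by -2 and the y-axis by -4.
The matrix [[-2, 0], [0, -4]] represents: non-uniform scaling by (-2, -4).
Applying it to (3, -4): [-2·3 + 0·-4, 0·3 + -4·-4] = (-6, 16).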